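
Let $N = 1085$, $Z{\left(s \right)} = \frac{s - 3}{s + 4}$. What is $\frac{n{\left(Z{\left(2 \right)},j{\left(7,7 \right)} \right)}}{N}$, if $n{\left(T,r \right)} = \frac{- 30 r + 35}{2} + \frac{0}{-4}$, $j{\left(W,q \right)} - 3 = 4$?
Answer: $- \frac{5}{62} \approx -0.080645$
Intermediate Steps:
$j{\left(W,q \right)} = 7$ ($j{\left(W,q \right)} = 3 + 4 = 7$)
$Z{\left(s \right)} = \frac{-3 + s}{4 + s}$
$n{\left(T,r \right)} = \frac{35}{2} - 15 r$ ($n{\left(T,r \right)} = \left(35 - 30 r\right) \frac{1}{2} + 0 \left(- \frac{1}{4}\right) = \left(\frac{35}{2} - 15 r\right) + 0 = \frac{35}{2} - 15 r$)
$\frac{n{\left(Z{\left(2 \right)},j{\left(7,7 \right)} \right)}}{N} = \frac{\frac{35}{2} - 105}{1085} = \left(\frac{35}{2} - 105\right) \frac{1}{1085} = \left(- \frac{175}{2}\right) \frac{1}{1085} = - \frac{5}{62}$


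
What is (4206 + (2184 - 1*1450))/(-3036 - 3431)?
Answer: -4940/6467 ≈ -0.76388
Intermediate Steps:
(4206 + (2184 - 1*1450))/(-3036 - 3431) = (4206 + (2184 - 1450))/(-6467) = (4206 + 734)*(-1/6467) = 4940*(-1/6467) = -4940/6467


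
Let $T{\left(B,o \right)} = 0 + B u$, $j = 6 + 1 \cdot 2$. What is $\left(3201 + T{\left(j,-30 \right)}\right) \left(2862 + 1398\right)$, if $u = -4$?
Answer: $13499940$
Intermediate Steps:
$j = 8$ ($j = 6 + 2 = 8$)
$T{\left(B,o \right)} = - 4 B$ ($T{\left(B,o \right)} = 0 + B \left(-4\right) = 0 - 4 B = - 4 B$)
$\left(3201 + T{\left(j,-30 \right)}\right) \left(2862 + 1398\right) = \left(3201 - 32\right) \left(2862 + 1398\right) = \left(3201 - 32\right) 4260 = 3169 \cdot 4260 = 13499940$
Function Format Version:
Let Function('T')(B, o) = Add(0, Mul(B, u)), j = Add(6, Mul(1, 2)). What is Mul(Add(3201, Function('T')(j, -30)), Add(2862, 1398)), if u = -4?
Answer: 13499940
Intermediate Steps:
j = 8 (j = Add(6, 2) = 8)
Function('T')(B, o) = Mul(-4, B) (Function('T')(B, o) = Add(0, Mul(B, -4)) = Add(0, Mul(-4, B)) = Mul(-4, B))
Mul(Add(3201, Function('T')(j, -30)), Add(2862, 1398)) = Mul(Add(3201, Mul(-4, 8)), Add(2862, 1398)) = Mul(Add(3201, -32), 4260) = Mul(3169, 4260) = 13499940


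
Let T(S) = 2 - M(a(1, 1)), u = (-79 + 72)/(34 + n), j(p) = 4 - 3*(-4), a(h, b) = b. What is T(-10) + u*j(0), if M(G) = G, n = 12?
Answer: -33/23 ≈ -1.4348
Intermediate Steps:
j(p) = 16 (j(p) = 4 + 12 = 16)
u = -7/46 (u = (-79 + 72)/(34 + 12) = -7/46 ≈ -0.15217)
T(S) = 1 (T(S) = 2 - 1*1 = 2 - 1 = 1)
T(-10) + u*j(0) = 1 - 7/46*16 = 1 - 56/23 = -33/23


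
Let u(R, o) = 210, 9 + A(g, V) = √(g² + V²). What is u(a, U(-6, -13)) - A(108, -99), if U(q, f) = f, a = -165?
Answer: 219 - 9*√265 ≈ 72.491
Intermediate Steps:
A(g, V) = -9 + √(V² + g²) (A(g, V) = -9 + √(g² + V²) = -9 + √(V² + g²))
u(a, U(-6, -13)) - A(108, -99) = 210 - (-9 + √((-99)² + 108²)) = 210 - (-9 + √(9801 + 11664)) = 210 - (-9 + √21465) = 210 - (-9 + 9*√265) = 210 + (9 - 9*√265) = 219 - 9*√265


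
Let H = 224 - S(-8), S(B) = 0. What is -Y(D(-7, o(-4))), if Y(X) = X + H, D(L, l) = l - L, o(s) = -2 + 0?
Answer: -229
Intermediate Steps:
o(s) = -2
H = 224 (H = 224 - 1*0 = 224 + 0 = 224)
Y(X) = 224 + X (Y(X) = X + 224 = 224 + X)
-Y(D(-7, o(-4))) = -(224 + (-2 - 1*(-7))) = -(224 + (-2 + 7)) = -(224 + 5) = -1*229 = -229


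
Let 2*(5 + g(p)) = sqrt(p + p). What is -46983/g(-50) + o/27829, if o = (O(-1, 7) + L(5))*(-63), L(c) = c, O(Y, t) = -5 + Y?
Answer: 1307490537/278290 + 46983*I/10 ≈ 4698.3 + 4698.3*I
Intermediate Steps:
g(p) = -5 + sqrt(2)*sqrt(p)/2 (g(p) = -5 + sqrt(p + p)/2 = -5 + sqrt(2*p)/2 = -5 + (sqrt(2)*sqrt(p))/2 = -5 + sqrt(2)*sqrt(p)/2)
o = 63 (o = ((-5 - 1) + 5)*(-63) = (-6 + 5)*(-63) = -1*(-63) = 63)
-46983/g(-50) + o/27829 = -46983/(-5 + sqrt(2)*sqrt(-50)/2) + 63/27829 = -46983/(-5 + sqrt(2)*(5*I*sqrt(2))/2) + 63*(1/27829) = -46983*(-5 - 5*I)/50 + 63/27829 = 63/27829 - 46983*(-5 - 5*I)/50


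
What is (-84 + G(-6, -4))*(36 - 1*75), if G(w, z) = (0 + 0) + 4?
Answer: 3120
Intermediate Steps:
G(w, z) = 4 (G(w, z) = 0 + 4 = 4)
(-84 + G(-6, -4))*(36 - 1*75) = (-84 + 4)*(36 - 1*75) = -80*(36 - 75) = -80*(-39) = 3120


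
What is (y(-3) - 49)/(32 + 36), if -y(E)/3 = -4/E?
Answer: -53/68 ≈ -0.77941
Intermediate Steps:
y(E) = 12/E (y(E) = -(-12)/E = 12/E)
(y(-3) - 49)/(32 + 36) = (12/(-3) - 49)/(32 + 36) = (12*(-1/3) - 49)/68 = (-4 - 49)*(1/68) = -53*1/68 = -53/68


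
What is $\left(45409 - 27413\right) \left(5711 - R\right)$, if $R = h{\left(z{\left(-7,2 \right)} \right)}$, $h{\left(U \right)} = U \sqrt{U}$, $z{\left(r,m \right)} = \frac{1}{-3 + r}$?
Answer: $102775156 + \frac{4499 i \sqrt{10}}{25} \approx 1.0278 \cdot 10^{8} + 569.08 i$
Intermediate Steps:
$h{\left(U \right)} = U^{\frac{3}{2}}$
$R = - \frac{i \sqrt{10}}{100}$ ($R = \left(\frac{1}{-3 - 7}\right)^{\frac{3}{2}} = \left(\frac{1}{-10}\right)^{\frac{3}{2}} = \left(- \frac{1}{10}\right)^{\frac{3}{2}} = - \frac{i \sqrt{10}}{100} \approx - 0.031623 i$)
$\left(45409 - 27413\right) \left(5711 - R\right) = \left(45409 - 27413\right) \left(5711 - - \frac{i \sqrt{10}}{100}\right) = 17996 \left(5711 + \frac{i \sqrt{10}}{100}\right) = 102775156 + \frac{4499 i \sqrt{10}}{25}$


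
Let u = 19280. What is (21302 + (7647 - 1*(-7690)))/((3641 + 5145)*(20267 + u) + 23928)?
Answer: 36639/347483870 ≈ 0.00010544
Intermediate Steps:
(21302 + (7647 - 1*(-7690)))/((3641 + 5145)*(20267 + u) + 23928) = (21302 + (7647 - 1*(-7690)))/((3641 + 5145)*(20267 + 19280) + 23928) = (21302 + (7647 + 7690))/(8786*39547 + 23928) = (21302 + 15337)/(347459942 + 23928) = 36639/347483870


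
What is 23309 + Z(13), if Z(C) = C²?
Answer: 23478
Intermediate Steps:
23309 + Z(13) = 23309 + 13² = 23309 + 169 = 23478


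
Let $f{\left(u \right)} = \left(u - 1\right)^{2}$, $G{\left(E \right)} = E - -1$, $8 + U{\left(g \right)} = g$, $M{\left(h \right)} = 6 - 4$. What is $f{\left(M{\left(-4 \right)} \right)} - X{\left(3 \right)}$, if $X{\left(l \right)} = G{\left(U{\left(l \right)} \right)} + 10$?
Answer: $-5$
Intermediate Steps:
$M{\left(h \right)} = 2$
$U{\left(g \right)} = -8 + g$
$G{\left(E \right)} = 1 + E$ ($G{\left(E \right)} = E + 1 = 1 + E$)
$f{\left(u \right)} = \left(-1 + u\right)^{2}$
$X{\left(l \right)} = 3 + l$ ($X{\left(l \right)} = \left(1 + \left(-8 + l\right)\right) + 10 = \left(-7 + l\right) + 10 = 3 + l$)
$f{\left(M{\left(-4 \right)} \right)} - X{\left(3 \right)} = \left(-1 + 2\right)^{2} - \left(3 + 3\right) = 1^{2} - 6 = 1 - 6 = -5$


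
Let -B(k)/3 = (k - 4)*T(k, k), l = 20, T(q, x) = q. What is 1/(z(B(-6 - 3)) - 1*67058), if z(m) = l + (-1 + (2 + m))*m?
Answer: 1/55812 ≈ 1.7917e-5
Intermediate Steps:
B(k) = -3*k*(-4 + k) (B(k) = -3*(k - 4)*k = -3*(-4 + k)*k = -3*k*(-4 + k))
z(m) = 20 + m*(1 + m) (z(m) = 20 + (-1 + (2 + m))*m = 20 + (1 + m)*m = 20 + m*(1 + m))
1/(z(B(-6 - 3)) - 1*67058) = 1/((20 + 3*(-6 - 3)*(4 - (-6 - 3)) + (3*(-6 - 3)*(4 - (-6 - 3)))²) - 1*67058) = 1/((20 + 3*(-9)*(4 - 1*(-9)) + (3*(-9)*(4 - 1*(-9)))²) - 67058) = 1/((20 + 3*(-9)*(4 + 9) + (3*(-9)*(4 + 9))²) - 67058) = 1/((20 + 3*(-9)*13 + (3*(-9)*13)²) - 67058) = 1/((20 - 351 + (-351)²) - 67058) = 1/((20 - 351 + 123201) - 67058) = 1/(122870 - 67058) = 1/55812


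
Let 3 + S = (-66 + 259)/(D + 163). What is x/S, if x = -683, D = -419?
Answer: 174848/961 ≈ 181.94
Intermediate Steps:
S = -961/256 (S = -3 + (-66 + 259)/(-419 + 163) = -3 + 193/(-256) = -3 + 193*(-1/256) = -3 - 193/256 = -961/256 ≈ -3.7539)
x/S = -683/(-961/256) = -683*(-256/961) = 174848/961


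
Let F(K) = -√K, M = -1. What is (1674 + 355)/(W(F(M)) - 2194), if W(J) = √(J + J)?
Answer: 2029/(-2194 + √2*√(-I)) ≈ -0.92522 + 0.0004219*I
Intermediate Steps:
W(J) = √2*√J (W(J) = √(2*J) = √2*√J)
(1674 + 355)/(W(F(M)) - 2194) = (1674 + 355)/(√2*√(-√(-1)) - 2194) = 2029/(√2*√(-I) - 2194) = 2029/(-2194 + √2*√(-I))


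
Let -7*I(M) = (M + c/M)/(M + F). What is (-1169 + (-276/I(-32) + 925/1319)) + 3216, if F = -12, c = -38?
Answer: 3125561406/650267 ≈ 4806.6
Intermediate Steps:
I(M) = -(M - 38/M)/(7*(-12 + M)) (I(M) = -(M - 38/M)/(7*(M - 12)) = -(M - 38/M)/(7*(-12 + M)))
(-1169 + (-276/I(-32) + 925/1319)) + 3216 = (-1169 + (-276*(-224*(-12 - 32)/(38 - 1*(-32)**2)) + 925/1319)) + 3216 = (-1169 + (-276*9856/(38 - 1*1024) + 925*(1/1319))) + 3216 = (-1169 + (-276*9856/(38 - 1024) + 925/1319)) + 3216 = (-1169 + (-276/((1/7)*(-1/32)*(-1/44)*(-986)) + 925/1319)) + 3216 = (-1169 + (-276/(-493/4928) + 925/1319)) + 3216 = (-1169 + (-276*(-4928/493) + 925/1319)) + 3216 = (-1169 + (1360128/493 + 925/1319)) + 3216 = (-1169 + 1794464857/650267) + 3216 = 1034302734/650267 + 3216 = 3125561406/650267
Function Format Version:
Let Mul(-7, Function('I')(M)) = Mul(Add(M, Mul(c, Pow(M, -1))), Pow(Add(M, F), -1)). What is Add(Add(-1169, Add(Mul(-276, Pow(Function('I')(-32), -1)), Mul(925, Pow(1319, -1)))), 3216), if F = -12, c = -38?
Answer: Rational(3125561406, 650267) ≈ 4806.6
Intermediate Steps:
Function('I')(M) = Mul(Rational(-1, 7), Pow(Add(-12, M), -1), Add(M, Mul(-38, Pow(M, -1)))) (Function('I')(M) = Mul(Rational(-1, 7), Mul(Add(M, Mul(-38, Pow(M, -1))), Pow(Add(M, -12), -1))) = Mul(Rational(-1, 7), Mul(Add(M, Mul(-38, Pow(M, -1))), Pow(Add(-12, M), -1))) = Mul(Rational(-1, 7), Mul(Pow(Add(-12, M), -1), Add(M, Mul(-38, Pow(M, -1))))) = Mul(Rational(-1, 7), Pow(Add(-12, M), -1), Add(M, Mul(-38, Pow(M, -1)))))
Add(Add(-1169, Add(Mul(-276, Pow(Function('I')(-32), -1)), Mul(925, Pow(1319, -1)))), 3216) = Add(Add(-1169, Add(Mul(-276, Pow(Mul(Rational(1, 7), Pow(-32, -1), Pow(Add(-12, -32), -1), Add(38, Mul(-1, Pow(-32, 2)))), -1)), Mul(925, Pow(1319, -1)))), 3216) = Add(Add(-1169, Add(Mul(-276, Pow(Mul(Rational(1, 7), Rational(-1, 32), Pow(-44, -1), Add(38, Mul(-1, 1024))), -1)), Mul(925, Rational(1, 1319)))), 3216) = Add(Add(-1169, Add(Mul(-276, Pow(Mul(Rational(1, 7), Rational(-1, 32), Rational(-1, 44), Add(38, -1024)), -1)), Rational(925, 1319))), 3216) = Add(Add(-1169, Add(Mul(-276, Pow(Mul(Rational(1, 7), Rational(-1, 32), Rational(-1, 44), -986), -1)), Rational(925, 1319))), 3216) = Add(Add(-1169, Add(Mul(-276, Pow(Rational(-493, 4928), -1)), Rational(925, 1319))), 3216) = Add(Add(-1169, Add(Mul(-276, Rational(-4928, 493)), Rational(925, 1319))), 3216) = Add(Add(-1169, Add(Rational(1360128, 493), Rational(925, 1319))), 3216) = Add(Add(-1169, Rational(1794464857, 650267)), 3216) = Add(Rational(1034302734, 650267), 3216) = Rational(3125561406, 650267)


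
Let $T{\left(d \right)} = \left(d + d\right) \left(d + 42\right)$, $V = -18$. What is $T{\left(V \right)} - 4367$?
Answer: $-5231$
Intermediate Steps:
$T{\left(d \right)} = 2 d \left(42 + d\right)$
$T{\left(V \right)} - 4367 = 2 \left(-18\right) \left(42 - 18\right) - 4367 = 2 \left(-18\right) 24 - 4367 = -864 - 4367 = -5231$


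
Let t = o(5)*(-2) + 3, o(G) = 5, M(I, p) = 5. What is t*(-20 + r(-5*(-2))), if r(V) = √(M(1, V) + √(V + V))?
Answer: 140 - 7*√(5 + 2*√5) ≈ 118.46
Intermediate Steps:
t = -7 (t = 5*(-2) + 3 = -10 + 3 = -7)
r(V) = √(5 + √2*√V) (r(V) = √(5 + √(V + V)) = √(5 + √(2*V)) = √(5 + √2*√V))
t*(-20 + r(-5*(-2))) = -7*(-20 + √(5 + √2*√(-5*(-2)))) = -7*(-20 + √(5 + √2*√10)) = -7*(-20 + √(5 + 2*√5)) = 140 - 7*√(5 + 2*√5)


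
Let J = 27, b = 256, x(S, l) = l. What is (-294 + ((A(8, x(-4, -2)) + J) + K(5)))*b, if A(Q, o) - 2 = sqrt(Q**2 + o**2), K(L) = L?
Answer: -66560 + 512*sqrt(17) ≈ -64449.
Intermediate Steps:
A(Q, o) = 2 + sqrt(Q**2 + o**2)
(-294 + ((A(8, x(-4, -2)) + J) + K(5)))*b = (-294 + (((2 + sqrt(8**2 + (-2)**2)) + 27) + 5))*256 = (-294 + (((2 + sqrt(64 + 4)) + 27) + 5))*256 = (-294 + (((2 + sqrt(68)) + 27) + 5))*256 = (-294 + (((2 + 2*sqrt(17)) + 27) + 5))*256 = (-294 + ((29 + 2*sqrt(17)) + 5))*256 = (-294 + (34 + 2*sqrt(17)))*256 = (-260 + 2*sqrt(17))*256 = -66560 + 512*sqrt(17)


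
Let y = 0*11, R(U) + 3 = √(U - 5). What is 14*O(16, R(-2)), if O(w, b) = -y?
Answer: 0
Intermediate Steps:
R(U) = -3 + √(-5 + U) (R(U) = -3 + √(U - 5) = -3 + √(-5 + U))
y = 0
O(w, b) = 0 (O(w, b) = -1*0 = 0)
14*O(16, R(-2)) = 14*0 = 0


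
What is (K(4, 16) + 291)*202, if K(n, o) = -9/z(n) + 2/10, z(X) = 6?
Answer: 292597/5 ≈ 58519.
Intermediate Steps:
K(n, o) = -13/10 (K(n, o) = -9/6 + 2/10 = -9*⅙ + 2*(⅒) = -3/2 + ⅕ = -13/10)
(K(4, 16) + 291)*202 = (-13/10 + 291)*202 = (2897/10)*202 = 292597/5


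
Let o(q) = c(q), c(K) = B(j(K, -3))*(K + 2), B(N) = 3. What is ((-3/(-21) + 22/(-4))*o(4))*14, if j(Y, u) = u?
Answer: -1350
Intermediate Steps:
c(K) = 6 + 3*K (c(K) = 3*(K + 2) = 3*(2 + K) = 6 + 3*K)
o(q) = 6 + 3*q
((-3/(-21) + 22/(-4))*o(4))*14 = ((-3/(-21) + 22/(-4))*(6 + 3*4))*14 = ((-3*(-1/21) + 22*(-¼))*(6 + 12))*14 = ((⅐ - 11/2)*18)*14 = -75/14*18*14 = -675/7*14 = -1350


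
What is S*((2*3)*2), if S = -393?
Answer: -4716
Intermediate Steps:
S*((2*3)*2) = -393*2*3*2 = -2358*2 = -393*12 = -4716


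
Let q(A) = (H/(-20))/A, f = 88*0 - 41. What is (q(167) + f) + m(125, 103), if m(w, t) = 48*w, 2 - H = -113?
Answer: 3980589/668 ≈ 5959.0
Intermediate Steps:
H = 115 (H = 2 - 1*(-113) = 2 + 113 = 115)
f = -41 (f = 0 - 41 = -41)
q(A) = -23/(4*A) (q(A) = (115/(-20))/A = (115*(-1/20))/A = -23/(4*A))
(q(167) + f) + m(125, 103) = (-23/4/167 - 41) + 48*125 = (-23/4*1/167 - 41) + 6000 = (-23/668 - 41) + 6000 = -27411/668 + 6000 = 3980589/668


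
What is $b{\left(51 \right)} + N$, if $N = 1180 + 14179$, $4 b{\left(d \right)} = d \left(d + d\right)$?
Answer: $\frac{33319}{2} \approx 16660.0$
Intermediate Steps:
$b{\left(d \right)} = \frac{d^{2}}{2}$ ($b{\left(d \right)} = \frac{d \left(d + d\right)}{4} = \frac{d 2 d}{4} = \frac{2 d^{2}}{4} = \frac{d^{2}}{2}$)
$N = 15359$
$b{\left(51 \right)} + N = \frac{51^{2}}{2} + 15359 = \frac{1}{2} \cdot 2601 + 15359 = \frac{2601}{2} + 15359 = \frac{33319}{2}$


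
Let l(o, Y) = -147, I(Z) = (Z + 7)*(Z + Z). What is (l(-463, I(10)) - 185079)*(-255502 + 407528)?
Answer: -28159167876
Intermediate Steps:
I(Z) = 2*Z*(7 + Z) (I(Z) = (7 + Z)*(2*Z) = 2*Z*(7 + Z))
(l(-463, I(10)) - 185079)*(-255502 + 407528) = (-147 - 185079)*(-255502 + 407528) = -185226*152026 = -28159167876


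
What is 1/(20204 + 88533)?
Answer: 1/108737 ≈ 9.1965e-6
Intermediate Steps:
1/(20204 + 88533) = 1/108737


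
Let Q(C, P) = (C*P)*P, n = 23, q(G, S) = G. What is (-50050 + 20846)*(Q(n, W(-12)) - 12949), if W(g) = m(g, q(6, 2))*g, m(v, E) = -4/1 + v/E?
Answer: -3103888732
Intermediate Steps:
m(v, E) = -4 + v/E (m(v, E) = -4*1 + v/E = -4 + v/E)
W(g) = g*(-4 + g/6) (W(g) = (-4 + g/6)*g = g*(-4 + g/6))
Q(C, P) = C*P²
(-50050 + 20846)*(Q(n, W(-12)) - 12949) = (-50050 + 20846)*(23*((⅙)*(-12)*(-24 - 12))² - 12949) = -29204*(23*((⅙)*(-12)*(-36))² - 12949) = -29204*(23*72² - 12949) = -29204*(23*5184 - 12949) = -29204*(119232 - 12949) = -29204*106283 = -3103888732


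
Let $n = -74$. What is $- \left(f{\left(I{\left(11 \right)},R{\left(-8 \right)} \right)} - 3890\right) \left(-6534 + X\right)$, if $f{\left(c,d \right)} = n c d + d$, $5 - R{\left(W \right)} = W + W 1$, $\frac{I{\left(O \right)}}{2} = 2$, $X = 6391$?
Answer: $-1442155$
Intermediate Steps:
$I{\left(O \right)} = 4$ ($I{\left(O \right)} = 2 \cdot 2 = 4$)
$R{\left(W \right)} = 5 - 2 W$ ($R{\left(W \right)} = 5 - \left(W + W 1\right) = 5 - \left(W + W\right) = 5 - 2 W$)
$f{\left(c,d \right)} = d - 74 c d$ ($f{\left(c,d \right)} = - 74 c d + d = d - 74 c d$)
$- \left(f{\left(I{\left(11 \right)},R{\left(-8 \right)} \right)} - 3890\right) \left(-6534 + X\right) = - \left(\left(5 - -16\right) \left(1 - 296\right) - 3890\right) \left(-6534 + 6391\right) = - \left(\left(5 + 16\right) \left(1 - 296\right) - 3890\right) \left(-143\right) = - \left(21 \left(-295\right) - 3890\right) \left(-143\right) = - \left(-6195 - 3890\right) \left(-143\right) = - \left(-10085\right) \left(-143\right) = \left(-1\right) 1442155 = -1442155$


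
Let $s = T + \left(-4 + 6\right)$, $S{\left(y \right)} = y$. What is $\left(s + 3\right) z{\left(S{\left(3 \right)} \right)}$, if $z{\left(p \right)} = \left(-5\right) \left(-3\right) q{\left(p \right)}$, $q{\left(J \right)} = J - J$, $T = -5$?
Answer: $0$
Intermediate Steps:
$q{\left(J \right)} = 0$
$s = -3$ ($s = -5 + \left(-4 + 6\right) = -5 + 2 = -3$)
$z{\left(p \right)} = 0$ ($z{\left(p \right)} = \left(-5\right) \left(-3\right) 0 = 15 \cdot 0 = 0$)
$\left(s + 3\right) z{\left(S{\left(3 \right)} \right)} = \left(-3 + 3\right) 0 = 0 \cdot 0 = 0$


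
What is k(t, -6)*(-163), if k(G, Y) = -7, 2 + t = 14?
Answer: 1141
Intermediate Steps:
t = 12 (t = -2 + 14 = 12)
k(t, -6)*(-163) = -7*(-163) = 1141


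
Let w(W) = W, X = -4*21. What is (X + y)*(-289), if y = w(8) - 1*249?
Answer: 93925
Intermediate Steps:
X = -84
y = -241 (y = 8 - 1*249 = 8 - 249 = -241)
(X + y)*(-289) = (-84 - 241)*(-289) = -325*(-289) = 93925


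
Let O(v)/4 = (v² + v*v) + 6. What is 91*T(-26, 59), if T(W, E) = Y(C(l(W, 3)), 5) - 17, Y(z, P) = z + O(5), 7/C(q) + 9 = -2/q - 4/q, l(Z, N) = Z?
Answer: 2139137/114 ≈ 18764.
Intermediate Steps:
C(q) = 7/(-9 - 6/q) (C(q) = 7/(-9 + (-2/q - 4/q)) = 7/(-9 - 6/q))
O(v) = 24 + 8*v² (O(v) = 4*((v² + v*v) + 6) = 4*((v² + v²) + 6) = 4*(2*v² + 6) = 4*(6 + 2*v²) = 24 + 8*v²)
Y(z, P) = 224 + z (Y(z, P) = z + (24 + 8*5²) = z + (24 + 8*25) = z + (24 + 200) = z + 224 = 224 + z)
T(W, E) = 207 - 7*W/(6 + 9*W) (T(W, E) = (224 - 7*W/(6 + 9*W)) - 17 = 207 - 7*W/(6 + 9*W))
91*T(-26, 59) = 91*(2*(621 + 928*(-26))/(3*(2 + 3*(-26)))) = 91*(2*(621 - 24128)/(3*(2 - 78))) = 91*((⅔)*(-23507)/(-76)) = 91*((⅔)*(-1/76)*(-23507)) = 91*(23507/114) = 2139137/114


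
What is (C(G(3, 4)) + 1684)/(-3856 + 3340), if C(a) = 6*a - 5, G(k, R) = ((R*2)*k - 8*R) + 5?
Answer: -1661/516 ≈ -3.2190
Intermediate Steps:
G(k, R) = 5 - 8*R + 2*R*k (G(k, R) = ((2*R)*k - 8*R) + 5 = (2*R*k - 8*R) + 5 = (-8*R + 2*R*k) + 5 = 5 - 8*R + 2*R*k)
C(a) = -5 + 6*a
(C(G(3, 4)) + 1684)/(-3856 + 3340) = ((-5 + 6*(5 - 8*4 + 2*4*3)) + 1684)/(-3856 + 3340) = ((-5 + 6*(5 - 32 + 24)) + 1684)/(-516) = ((-5 + 6*(-3)) + 1684)*(-1/516) = ((-5 - 18) + 1684)*(-1/516) = (-23 + 1684)*(-1/516) = 1661*(-1/516) = -1661/516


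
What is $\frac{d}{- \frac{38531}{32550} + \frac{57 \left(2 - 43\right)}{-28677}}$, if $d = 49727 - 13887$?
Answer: $- \frac{11151452928000}{342961379} \approx -32515.0$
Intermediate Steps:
$d = 35840$ ($d = 49727 - 13887 = 35840$)
$\frac{d}{- \frac{38531}{32550} + \frac{57 \left(2 - 43\right)}{-28677}} = \frac{35840}{- \frac{38531}{32550} + \frac{57 \left(2 - 43\right)}{-28677}} = \frac{35840}{\left(-38531\right) \frac{1}{32550} + 57 \left(-41\right) \left(- \frac{1}{28677}\right)} = \frac{35840}{- \frac{38531}{32550} - - \frac{779}{9559}} = \frac{35840}{- \frac{38531}{32550} + \frac{779}{9559}} = \frac{35840}{- \frac{342961379}{311145450}} = 35840 \left(- \frac{311145450}{342961379}\right) = - \frac{11151452928000}{342961379}$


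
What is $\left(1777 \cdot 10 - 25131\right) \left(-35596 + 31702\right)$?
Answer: $28663734$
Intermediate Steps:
$\left(1777 \cdot 10 - 25131\right) \left(-35596 + 31702\right) = \left(17770 - 25131\right) \left(-3894\right) = \left(-7361\right) \left(-3894\right) = 28663734$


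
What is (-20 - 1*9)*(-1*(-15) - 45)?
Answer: 870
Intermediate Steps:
(-20 - 1*9)*(-1*(-15) - 45) = (-20 - 9)*(15 - 45) = -29*(-30) = 870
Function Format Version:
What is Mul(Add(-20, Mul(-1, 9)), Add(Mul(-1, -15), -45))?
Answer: 870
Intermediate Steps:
Mul(Add(-20, Mul(-1, 9)), Add(Mul(-1, -15), -45)) = Mul(Add(-20, -9), Add(15, -45)) = Mul(-29, -30) = 870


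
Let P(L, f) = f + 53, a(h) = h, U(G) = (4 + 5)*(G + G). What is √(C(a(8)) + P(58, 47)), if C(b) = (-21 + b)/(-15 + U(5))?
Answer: √22461/15 ≈ 9.9913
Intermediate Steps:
U(G) = 18*G (U(G) = 9*(2*G) = 18*G)
C(b) = -7/25 + b/75 (C(b) = (-21 + b)/(-15 + 18*5) = (-21 + b)/(-15 + 90) = (-21 + b)/75 = (-21 + b)*(1/75) = -7/25 + b/75)
P(L, f) = 53 + f
√(C(a(8)) + P(58, 47)) = √((-7/25 + (1/75)*8) + (53 + 47)) = √((-7/25 + 8/75) + 100) = √(-13/75 + 100) = √(7487/75) = √22461/15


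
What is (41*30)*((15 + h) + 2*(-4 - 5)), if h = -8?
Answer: -13530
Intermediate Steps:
(41*30)*((15 + h) + 2*(-4 - 5)) = (41*30)*((15 - 8) + 2*(-4 - 5)) = 1230*(7 + 2*(-9)) = 1230*(7 - 18) = 1230*(-11) = -13530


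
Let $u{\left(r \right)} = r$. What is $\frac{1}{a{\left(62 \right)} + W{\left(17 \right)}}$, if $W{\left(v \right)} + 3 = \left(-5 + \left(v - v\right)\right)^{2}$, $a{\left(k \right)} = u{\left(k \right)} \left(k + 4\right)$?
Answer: $\frac{1}{4114} \approx 0.00024307$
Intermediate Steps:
$a{\left(k \right)} = k \left(4 + k\right)$ ($a{\left(k \right)} = k \left(k + 4\right) = k \left(4 + k\right)$)
$W{\left(v \right)} = 22$ ($W{\left(v \right)} = -3 + \left(-5 + \left(v - v\right)\right)^{2} = -3 + \left(-5 + 0\right)^{2} = -3 + \left(-5\right)^{2} = -3 + 25 = 22$)
$\frac{1}{a{\left(62 \right)} + W{\left(17 \right)}} = \frac{1}{62 \left(4 + 62\right) + 22} = \frac{1}{62 \cdot 66 + 22} = \frac{1}{4092 + 22} = \frac{1}{4114}$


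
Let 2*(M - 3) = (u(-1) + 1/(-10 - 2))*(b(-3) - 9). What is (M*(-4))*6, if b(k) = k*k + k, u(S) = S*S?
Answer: -39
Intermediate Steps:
u(S) = S²
b(k) = k + k² (b(k) = k² + k = k + k²)
M = 13/8 (M = 3 + (((-1)² + 1/(-10 - 2))*(-3*(1 - 3) - 9))/2 = 3 + ((1 + 1/(-12))*(-3*(-2) - 9))/2 = 3 + ((1 - 1/12)*(6 - 9))/2 = 3 + ((11/12)*(-3))/2 = 3 + (½)*(-11/4) = 3 - 11/8 = 13/8 ≈ 1.6250)
(M*(-4))*6 = ((13/8)*(-4))*6 = -13/2*6 = -39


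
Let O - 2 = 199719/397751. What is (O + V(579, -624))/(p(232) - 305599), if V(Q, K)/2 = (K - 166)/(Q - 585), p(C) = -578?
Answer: -317208953/365346623781 ≈ -0.00086824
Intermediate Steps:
O = 995221/397751 (O = 2 + 199719/397751 = 995221/397751 ≈ 2.5021)
V(Q, K) = 2*(-166 + K)/(-585 + Q) (V(Q, K) = 2*((K - 166)/(Q - 585)) = 2*((-166 + K)/(-585 + Q)) = 2*(-166 + K)/(-585 + Q))
(O + V(579, -624))/(p(232) - 305599) = (995221/397751 + 2*(-166 - 624)/(-585 + 579))/(-578 - 305599) = (995221/397751 + 2*(-790)/(-6))/(-306177) = (995221/397751 + 2*(-⅙)*(-790))*(-1/306177) = (995221/397751 + 790/3)*(-1/306177) = (317208953/1193253)*(-1/306177) = -317208953/365346623781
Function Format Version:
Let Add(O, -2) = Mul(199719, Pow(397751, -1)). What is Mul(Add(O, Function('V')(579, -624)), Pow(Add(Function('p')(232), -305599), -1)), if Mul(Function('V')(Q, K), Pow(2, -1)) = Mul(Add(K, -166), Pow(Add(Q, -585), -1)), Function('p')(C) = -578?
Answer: Rational(-317208953, 365346623781) ≈ -0.00086824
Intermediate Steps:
O = Rational(995221, 397751) (O = Add(2, Mul(199719, Pow(397751, -1))) = Add(2, Mul(199719, Rational(1, 397751))) = Add(2, Rational(199719, 397751)) = Rational(995221, 397751) ≈ 2.5021)
Function('V')(Q, K) = Mul(2, Pow(Add(-585, Q), -1), Add(-166, K)) (Function('V')(Q, K) = Mul(2, Mul(Add(K, -166), Pow(Add(Q, -585), -1))) = Mul(2, Mul(Add(-166, K), Pow(Add(-585, Q), -1))) = Mul(2, Mul(Pow(Add(-585, Q), -1), Add(-166, K))) = Mul(2, Pow(Add(-585, Q), -1), Add(-166, K)))
Mul(Add(O, Function('V')(579, -624)), Pow(Add(Function('p')(232), -305599), -1)) = Mul(Add(Rational(995221, 397751), Mul(2, Pow(Add(-585, 579), -1), Add(-166, -624))), Pow(Add(-578, -305599), -1)) = Mul(Add(Rational(995221, 397751), Mul(2, Pow(-6, -1), -790)), Pow(-306177, -1)) = Mul(Add(Rational(995221, 397751), Mul(2, Rational(-1, 6), -790)), Rational(-1, 306177)) = Mul(Add(Rational(995221, 397751), Rational(790, 3)), Rational(-1, 306177)) = Mul(Rational(317208953, 1193253), Rational(-1, 306177)) = Rational(-317208953, 365346623781)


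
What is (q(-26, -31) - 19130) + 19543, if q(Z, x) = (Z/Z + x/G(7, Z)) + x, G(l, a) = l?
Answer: 2650/7 ≈ 378.57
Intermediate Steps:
q(Z, x) = 1 + 8*x/7 (q(Z, x) = (Z/Z + x/7) + x = (1 + x/7) + x = 1 + 8*x/7)
(q(-26, -31) - 19130) + 19543 = ((1 + (8/7)*(-31)) - 19130) + 19543 = ((1 - 248/7) - 19130) + 19543 = (-241/7 - 19130) + 19543 = -134151/7 + 19543 = 2650/7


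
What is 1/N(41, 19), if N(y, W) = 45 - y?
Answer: ¼ ≈ 0.25000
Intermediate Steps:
1/N(41, 19) = 1/(45 - 1*41) = 1/(45 - 41) = 1/4 = ¼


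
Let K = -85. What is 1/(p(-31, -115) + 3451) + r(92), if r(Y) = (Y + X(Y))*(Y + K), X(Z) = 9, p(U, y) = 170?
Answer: 2560048/3621 ≈ 707.00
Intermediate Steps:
r(Y) = (-85 + Y)*(9 + Y) (r(Y) = (Y + 9)*(Y - 85) = (9 + Y)*(-85 + Y) = (-85 + Y)*(9 + Y))
1/(p(-31, -115) + 3451) + r(92) = 1/(170 + 3451) + (-765 + 92² - 76*92) = 1/3621 + (-765 + 8464 - 6992) = 1/3621 + 707 = 2560048/3621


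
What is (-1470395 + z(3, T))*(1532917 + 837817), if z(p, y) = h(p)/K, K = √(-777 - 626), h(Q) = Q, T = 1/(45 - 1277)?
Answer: -3485915419930 - 7112202*I*√1403/1403 ≈ -3.4859e+12 - 1.8988e+5*I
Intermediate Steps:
T = -1/1232 (T = 1/(-1232) = -1/1232 ≈ -0.00081169)
K = I*√1403 (K = √(-1403) = I*√1403 ≈ 37.457*I)
z(p, y) = -I*p*√1403/1403 (z(p, y) = p/((I*√1403)) = p*(-I*√1403/1403) = -I*p*√1403/1403)
(-1470395 + z(3, T))*(1532917 + 837817) = (-1470395 - 1/1403*I*3*√1403)*(1532917 + 837817) = (-1470395 - 3*I*√1403/1403)*2370734 = -3485915419930 - 7112202*I*√1403/1403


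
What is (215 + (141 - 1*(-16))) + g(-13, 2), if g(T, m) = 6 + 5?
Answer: 383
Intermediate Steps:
g(T, m) = 11
(215 + (141 - 1*(-16))) + g(-13, 2) = (215 + (141 - 1*(-16))) + 11 = (215 + (141 + 16)) + 11 = (215 + 157) + 11 = 372 + 11 = 383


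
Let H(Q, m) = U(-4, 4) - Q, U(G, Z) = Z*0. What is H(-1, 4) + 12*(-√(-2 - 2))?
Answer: 1 - 24*I ≈ 1.0 - 24.0*I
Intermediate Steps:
U(G, Z) = 0
H(Q, m) = -Q (H(Q, m) = 0 - Q = -Q)
H(-1, 4) + 12*(-√(-2 - 2)) = -1*(-1) + 12*(-√(-2 - 2)) = 1 + 12*(-√(-4)) = 1 + 12*(-2*I) = 1 - 24*I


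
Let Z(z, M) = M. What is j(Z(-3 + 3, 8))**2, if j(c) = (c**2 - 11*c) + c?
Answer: 256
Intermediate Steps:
j(c) = c**2 - 10*c
j(Z(-3 + 3, 8))**2 = (8*(-10 + 8))**2 = (8*(-2))**2 = (-16)**2 = 256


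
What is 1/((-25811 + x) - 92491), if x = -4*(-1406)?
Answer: -1/112678 ≈ -8.8748e-6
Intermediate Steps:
x = 5624
1/((-25811 + x) - 92491) = 1/((-25811 + 5624) - 92491) = 1/(-20187 - 92491) = 1/(-112678) = -1/112678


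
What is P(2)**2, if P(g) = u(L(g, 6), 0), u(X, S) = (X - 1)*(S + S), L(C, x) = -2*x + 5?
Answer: 0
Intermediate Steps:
L(C, x) = 5 - 2*x
u(X, S) = 2*S*(-1 + X) (u(X, S) = (-1 + X)*(2*S) = 2*S*(-1 + X))
P(g) = 0 (P(g) = 2*0*(-1 + (5 - 2*6)) = 2*0*(-1 + (5 - 12)) = 2*0*(-1 - 7) = 2*0*(-8) = 0)
P(2)**2 = 0**2 = 0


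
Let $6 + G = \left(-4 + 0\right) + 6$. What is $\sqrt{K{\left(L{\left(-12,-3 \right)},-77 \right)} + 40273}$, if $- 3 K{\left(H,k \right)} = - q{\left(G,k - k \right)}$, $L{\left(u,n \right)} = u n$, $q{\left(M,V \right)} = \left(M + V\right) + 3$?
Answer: $\frac{\sqrt{362454}}{3} \approx 200.68$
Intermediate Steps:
$G = -4$ ($G = -6 + \left(\left(-4 + 0\right) + 6\right) = -6 + \left(-4 + 6\right) = -6 + 2 = -4$)
$q{\left(M,V \right)} = 3 + M + V$
$L{\left(u,n \right)} = n u$
$K{\left(H,k \right)} = - \frac{1}{3}$ ($K{\left(H,k \right)} = - \frac{\left(-1\right) \left(3 - 4 + \left(k - k\right)\right)}{3} = - \frac{\left(-1\right) \left(3 - 4 + 0\right)}{3} = - \frac{\left(-1\right) \left(-1\right)}{3} = \left(- \frac{1}{3}\right) 1 = - \frac{1}{3}$)
$\sqrt{K{\left(L{\left(-12,-3 \right)},-77 \right)} + 40273} = \sqrt{- \frac{1}{3} + 40273} = \sqrt{\frac{120818}{3}} = \frac{\sqrt{362454}}{3}$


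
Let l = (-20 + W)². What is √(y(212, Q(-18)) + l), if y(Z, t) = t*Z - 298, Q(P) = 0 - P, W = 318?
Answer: 3*√10258 ≈ 303.85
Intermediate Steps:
Q(P) = -P
y(Z, t) = -298 + Z*t (y(Z, t) = Z*t - 298 = -298 + Z*t)
l = 88804 (l = (-20 + 318)² = 298² = 88804)
√(y(212, Q(-18)) + l) = √((-298 + 212*(-1*(-18))) + 88804) = √((-298 + 212*18) + 88804) = √((-298 + 3816) + 88804) = √(3518 + 88804) = √92322 = 3*√10258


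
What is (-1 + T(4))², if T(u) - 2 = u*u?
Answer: 289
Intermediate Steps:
T(u) = 2 + u² (T(u) = 2 + u*u = 2 + u²)
(-1 + T(4))² = (-1 + (2 + 4²))² = (-1 + (2 + 16))² = (-1 + 18)² = 17² = 289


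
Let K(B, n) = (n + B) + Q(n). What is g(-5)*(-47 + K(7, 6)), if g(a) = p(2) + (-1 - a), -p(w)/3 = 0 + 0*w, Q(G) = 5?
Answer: -116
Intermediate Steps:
K(B, n) = 5 + B + n (K(B, n) = (n + B) + 5 = (B + n) + 5 = 5 + B + n)
p(w) = 0 (p(w) = -3*(0 + 0*w) = -3*(0 + 0) = -3*0 = 0)
g(a) = -1 - a (g(a) = 0 + (-1 - a) = -1 - a)
g(-5)*(-47 + K(7, 6)) = (-1 - 1*(-5))*(-47 + (5 + 7 + 6)) = (-1 + 5)*(-47 + 18) = 4*(-29) = -116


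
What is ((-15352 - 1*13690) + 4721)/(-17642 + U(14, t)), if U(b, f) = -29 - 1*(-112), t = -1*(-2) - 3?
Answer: 8107/5853 ≈ 1.3851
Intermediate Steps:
t = -1 (t = 2 - 3 = -1)
U(b, f) = 83 (U(b, f) = -29 + 112 = 83)
((-15352 - 1*13690) + 4721)/(-17642 + U(14, t)) = ((-15352 - 1*13690) + 4721)/(-17642 + 83) = ((-15352 - 13690) + 4721)/(-17559) = (-29042 + 4721)*(-1/17559) = -24321*(-1/17559) = 8107/5853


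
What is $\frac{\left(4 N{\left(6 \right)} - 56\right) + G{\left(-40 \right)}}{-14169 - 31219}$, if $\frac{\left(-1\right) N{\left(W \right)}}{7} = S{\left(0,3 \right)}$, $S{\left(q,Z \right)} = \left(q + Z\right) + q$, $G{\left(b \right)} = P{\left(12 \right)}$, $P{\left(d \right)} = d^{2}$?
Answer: $- \frac{1}{11347} \approx -8.8129 \cdot 10^{-5}$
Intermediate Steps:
$G{\left(b \right)} = 144$ ($G{\left(b \right)} = 12^{2} = 144$)
$S{\left(q,Z \right)} = Z + 2 q$ ($S{\left(q,Z \right)} = \left(Z + q\right) + q = Z + 2 q$)
$N{\left(W \right)} = -21$ ($N{\left(W \right)} = - 7 \left(3 + 2 \cdot 0\right) = - 7 \left(3 + 0\right) = \left(-7\right) 3 = -21$)
$\frac{\left(4 N{\left(6 \right)} - 56\right) + G{\left(-40 \right)}}{-14169 - 31219} = \frac{\left(4 \left(-21\right) - 56\right) + 144}{-14169 - 31219} = \frac{\left(-84 - 56\right) + 144}{-45388} = \left(-140 + 144\right) \left(- \frac{1}{45388}\right) = 4 \left(- \frac{1}{45388}\right) = - \frac{1}{11347}$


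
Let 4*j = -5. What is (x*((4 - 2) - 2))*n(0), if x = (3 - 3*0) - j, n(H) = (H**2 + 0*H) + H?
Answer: 0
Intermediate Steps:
n(H) = H + H**2 (n(H) = (H**2 + 0) + H = H**2 + H = H + H**2)
j = -5/4 (j = (1/4)*(-5) = -5/4 ≈ -1.2500)
x = 17/4 (x = (3 - 3*0) - 1*(-5/4) = (3 + 0) + 5/4 = 3 + 5/4 = 17/4 ≈ 4.2500)
(x*((4 - 2) - 2))*n(0) = (17*((4 - 2) - 2)/4)*(0*(1 + 0)) = (17*(2 - 2)/4)*(0*1) = ((17/4)*0)*0 = 0*0 = 0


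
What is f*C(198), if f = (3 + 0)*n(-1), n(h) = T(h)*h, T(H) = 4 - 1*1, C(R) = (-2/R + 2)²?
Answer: -38809/1089 ≈ -35.637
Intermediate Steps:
C(R) = (2 - 2/R)²
T(H) = 3 (T(H) = 4 - 1 = 3)
n(h) = 3*h
f = -9 (f = (3 + 0)*(3*(-1)) = 3*(-3) = -9)
f*C(198) = -36*(-1 + 198)²/198² = -36*197²/39204 = -36*38809/39204 = -9*38809/9801 = -38809/1089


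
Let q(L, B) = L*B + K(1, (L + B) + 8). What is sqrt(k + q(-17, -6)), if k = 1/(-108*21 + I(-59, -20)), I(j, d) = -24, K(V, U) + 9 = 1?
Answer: sqrt(123451131)/1146 ≈ 9.6953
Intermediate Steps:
K(V, U) = -8 (K(V, U) = -9 + 1 = -8)
q(L, B) = -8 + B*L (q(L, B) = L*B - 8 = B*L - 8 = -8 + B*L)
k = -1/2292 (k = 1/(-108*21 - 24) = 1/(-2268 - 24) = 1/(-2292) = -1/2292 ≈ -0.00043630)
sqrt(k + q(-17, -6)) = sqrt(-1/2292 + (-8 - 6*(-17))) = sqrt(-1/2292 + (-8 + 102)) = sqrt(-1/2292 + 94) = sqrt(215447/2292) = sqrt(123451131)/1146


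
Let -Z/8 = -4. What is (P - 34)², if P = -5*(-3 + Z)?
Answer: 32041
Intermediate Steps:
Z = 32 (Z = -8*(-4) = 32)
P = -145 (P = -5*(-3 + 32) = -5*29 = -145)
(P - 34)² = (-145 - 34)² = (-179)² = 32041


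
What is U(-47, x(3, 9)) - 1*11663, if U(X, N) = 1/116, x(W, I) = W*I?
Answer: -1352907/116 ≈ -11663.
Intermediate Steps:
x(W, I) = I*W
U(X, N) = 1/116
U(-47, x(3, 9)) - 1*11663 = 1/116 - 1*11663 = 1/116 - 11663 = -1352907/116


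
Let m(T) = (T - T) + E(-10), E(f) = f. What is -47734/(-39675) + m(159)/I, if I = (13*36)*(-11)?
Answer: 41021897/34041150 ≈ 1.2051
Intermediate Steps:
I = -5148 (I = 468*(-11) = -5148)
m(T) = -10 (m(T) = (T - T) - 10 = 0 - 10 = -10)
-47734/(-39675) + m(159)/I = -47734/(-39675) - 10/(-5148) = -47734*(-1/39675) - 10*(-1/5148) = 47734/39675 + 5/2574 = 41021897/34041150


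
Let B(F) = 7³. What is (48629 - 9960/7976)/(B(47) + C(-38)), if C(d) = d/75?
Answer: 3636140100/25609939 ≈ 141.98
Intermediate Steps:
B(F) = 343
C(d) = d/75 (C(d) = d*(1/75) = d/75)
(48629 - 9960/7976)/(B(47) + C(-38)) = (48629 - 9960/7976)/(343 + (1/75)*(-38)) = (48629 - 9960*1/7976)/(343 - 38/75) = (48629 - 1245/997)/(25687/75) = (48481868/997)*(75/25687) = 3636140100/25609939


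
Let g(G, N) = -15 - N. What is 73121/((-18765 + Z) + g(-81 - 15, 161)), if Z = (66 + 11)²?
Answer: -73121/13012 ≈ -5.6195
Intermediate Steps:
Z = 5929 (Z = 77² = 5929)
73121/((-18765 + Z) + g(-81 - 15, 161)) = 73121/((-18765 + 5929) + (-15 - 1*161)) = 73121/(-12836 + (-15 - 161)) = 73121/(-12836 - 176) = 73121/(-13012) = 73121*(-1/13012) = -73121/13012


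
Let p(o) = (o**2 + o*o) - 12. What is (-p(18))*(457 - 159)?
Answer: -189528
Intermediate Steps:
p(o) = -12 + 2*o**2 (p(o) = (o**2 + o**2) - 12 = 2*o**2 - 12 = -12 + 2*o**2)
(-p(18))*(457 - 159) = (-(-12 + 2*18**2))*(457 - 159) = -(-12 + 2*324)*298 = -(-12 + 648)*298 = -1*636*298 = -636*298 = -189528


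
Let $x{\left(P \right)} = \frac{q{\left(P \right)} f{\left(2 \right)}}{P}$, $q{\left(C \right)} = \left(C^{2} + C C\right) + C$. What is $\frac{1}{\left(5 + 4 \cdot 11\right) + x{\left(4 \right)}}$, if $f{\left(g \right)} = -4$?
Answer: $\frac{1}{13} \approx 0.076923$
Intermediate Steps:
$q{\left(C \right)} = C + 2 C^{2}$ ($q{\left(C \right)} = \left(C^{2} + C^{2}\right) + C = 2 C^{2} + C = C + 2 C^{2}$)
$x{\left(P \right)} = -4 - 8 P$ ($x{\left(P \right)} = \frac{P \left(1 + 2 P\right) \left(-4\right)}{P} = \frac{\left(-4\right) P \left(1 + 2 P\right)}{P} = -4 - 8 P$)
$\frac{1}{\left(5 + 4 \cdot 11\right) + x{\left(4 \right)}} = \frac{1}{\left(5 + 4 \cdot 11\right) - 36} = \frac{1}{\left(5 + 44\right) - 36} = \frac{1}{49 - 36} = \frac{1}{13}$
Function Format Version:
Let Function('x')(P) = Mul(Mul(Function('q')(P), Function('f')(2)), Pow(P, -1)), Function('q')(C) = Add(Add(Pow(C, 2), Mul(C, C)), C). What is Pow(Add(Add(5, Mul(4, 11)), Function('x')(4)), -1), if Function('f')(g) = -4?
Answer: Rational(1, 13) ≈ 0.076923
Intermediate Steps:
Function('q')(C) = Add(C, Mul(2, Pow(C, 2))) (Function('q')(C) = Add(Add(Pow(C, 2), Pow(C, 2)), C) = Add(Mul(2, Pow(C, 2)), C) = Add(C, Mul(2, Pow(C, 2))))
Function('x')(P) = Add(-4, Mul(-8, P)) (Function('x')(P) = Mul(Mul(Mul(P, Add(1, Mul(2, P))), -4), Pow(P, -1)) = Mul(Mul(-4, P, Add(1, Mul(2, P))), Pow(P, -1)) = Add(-4, Mul(-8, P)))
Pow(Add(Add(5, Mul(4, 11)), Function('x')(4)), -1) = Pow(Add(Add(5, Mul(4, 11)), Add(-4, Mul(-8, 4))), -1) = Pow(Add(Add(5, 44), Add(-4, -32)), -1) = Pow(Add(49, -36), -1) = Pow(13, -1) = Rational(1, 13)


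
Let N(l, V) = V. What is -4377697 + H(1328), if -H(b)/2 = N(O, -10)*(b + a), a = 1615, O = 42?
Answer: -4318837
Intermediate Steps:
H(b) = 32300 + 20*b (H(b) = -(-20)*(b + 1615) = -(-20)*(1615 + b) = -2*(-16150 - 10*b) = 32300 + 20*b)
-4377697 + H(1328) = -4377697 + (32300 + 20*1328) = -4377697 + (32300 + 26560) = -4377697 + 58860 = -4318837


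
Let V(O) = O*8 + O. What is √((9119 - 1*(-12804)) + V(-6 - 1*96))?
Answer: √21005 ≈ 144.93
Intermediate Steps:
V(O) = 9*O (V(O) = 8*O + O = 9*O)
√((9119 - 1*(-12804)) + V(-6 - 1*96)) = √((9119 - 1*(-12804)) + 9*(-6 - 1*96)) = √((9119 + 12804) + 9*(-6 - 96)) = √(21923 + 9*(-102)) = √(21923 - 918) = √21005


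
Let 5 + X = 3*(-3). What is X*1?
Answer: -14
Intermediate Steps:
X = -14 (X = -5 + 3*(-3) = -5 - 9 = -14)
X*1 = -14*1 = -14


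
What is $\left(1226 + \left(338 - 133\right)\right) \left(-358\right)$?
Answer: $-512298$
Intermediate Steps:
$\left(1226 + \left(338 - 133\right)\right) \left(-358\right) = \left(1226 + 205\right) \left(-358\right) = 1431 \left(-358\right) = -512298$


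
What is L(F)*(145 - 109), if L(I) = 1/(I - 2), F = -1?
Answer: -12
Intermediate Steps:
L(I) = 1/(-2 + I)
L(F)*(145 - 109) = (145 - 109)/(-2 - 1) = 36/(-3) = -⅓*36 = -12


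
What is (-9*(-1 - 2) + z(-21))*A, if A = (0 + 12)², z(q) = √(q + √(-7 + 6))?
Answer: 3888 + 144*√(-21 + I) ≈ 3903.7 + 660.08*I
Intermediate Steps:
z(q) = √(I + q) (z(q) = √(q + √(-1)) = √(q + I) = √(I + q))
A = 144 (A = 12² = 144)
(-9*(-1 - 2) + z(-21))*A = (-9*(-1 - 2) + √(I - 21))*144 = (-9*(-3) + √(-21 + I))*144 = (27 + √(-21 + I))*144 = 3888 + 144*√(-21 + I)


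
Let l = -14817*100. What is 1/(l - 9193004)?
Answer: -1/10674704 ≈ -9.3679e-8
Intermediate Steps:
l = -1481700
1/(l - 9193004) = 1/(-1481700 - 9193004) = 1/(-10674704) = -1/10674704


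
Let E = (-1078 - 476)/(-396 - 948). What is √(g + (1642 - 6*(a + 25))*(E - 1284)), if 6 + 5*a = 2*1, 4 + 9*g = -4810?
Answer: I*√6914503490/60 ≈ 1385.9*I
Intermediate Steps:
g = -4814/9 (g = -4/9 + (⅑)*(-4810) = -4/9 - 4810/9 = -4814/9 ≈ -534.89)
a = -⅘ (a = -6/5 + (2*1)/5 = -6/5 + (⅕)*2 = -6/5 + ⅖ = -⅘ ≈ -0.80000)
E = 37/32 (E = -1554/(-1344) = -1554*(-1/1344) = 37/32 ≈ 1.1563)
√(g + (1642 - 6*(a + 25))*(E - 1284)) = √(-4814/9 + (1642 - 6*(-⅘ + 25))*(37/32 - 1284)) = √(-4814/9 + (1642 - 6*121/5)*(-41051/32)) = √(-4814/9 + (1642 - 726/5)*(-41051/32)) = √(-4814/9 + (7484/5)*(-41051/32)) = √(-4814/9 - 76806421/40) = √(-691450349/360) = I*√6914503490/60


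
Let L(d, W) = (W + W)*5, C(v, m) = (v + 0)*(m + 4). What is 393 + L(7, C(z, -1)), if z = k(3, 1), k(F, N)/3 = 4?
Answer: 753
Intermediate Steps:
k(F, N) = 12 (k(F, N) = 3*4 = 12)
z = 12
C(v, m) = v*(4 + m)
L(d, W) = 10*W (L(d, W) = (2*W)*5 = 10*W)
393 + L(7, C(z, -1)) = 393 + 10*(12*(4 - 1)) = 393 + 10*(12*3) = 393 + 10*36 = 393 + 360 = 753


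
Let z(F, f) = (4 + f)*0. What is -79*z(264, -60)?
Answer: 0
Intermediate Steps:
z(F, f) = 0
-79*z(264, -60) = -79*0 = 0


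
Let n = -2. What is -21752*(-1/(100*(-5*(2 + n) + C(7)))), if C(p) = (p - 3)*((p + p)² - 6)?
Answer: 2719/9500 ≈ 0.28621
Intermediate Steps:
C(p) = (-6 + 4*p²)*(-3 + p) (C(p) = (-3 + p)*((2*p)² - 6) = (-3 + p)*(4*p² - 6) = (-3 + p)*(-6 + 4*p²) = (-6 + 4*p²)*(-3 + p))
-21752*(-1/(100*(-5*(2 + n) + C(7)))) = -21752*(-1/(100*(-5*(2 - 2) + (18 - 12*7² - 6*7 + 4*7³)))) = -21752*(-1/(100*(-5*0 + (18 - 12*49 - 42 + 4*343)))) = -21752*(-1/(100*(0 + (18 - 588 - 42 + 1372)))) = -21752*(-1/(100*(0 + 760))) = -21752/((-100*760)) = -21752/(-76000) = -21752*(-1/76000) = 2719/9500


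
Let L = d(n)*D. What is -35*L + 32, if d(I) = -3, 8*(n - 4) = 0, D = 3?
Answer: 347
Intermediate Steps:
n = 4 (n = 4 + (⅛)*0 = 4 + 0 = 4)
L = -9 (L = -3*3 = -9)
-35*L + 32 = -35*(-9) + 32 = 315 + 32 = 347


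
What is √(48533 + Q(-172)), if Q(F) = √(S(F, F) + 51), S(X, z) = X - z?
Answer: √(48533 + √51) ≈ 220.32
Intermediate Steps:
Q(F) = √51 (Q(F) = √((F - F) + 51) = √(0 + 51) = √51)
√(48533 + Q(-172)) = √(48533 + √51)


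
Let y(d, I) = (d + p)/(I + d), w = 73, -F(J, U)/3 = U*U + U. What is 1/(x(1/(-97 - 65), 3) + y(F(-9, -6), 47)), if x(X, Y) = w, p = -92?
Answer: 43/3321 ≈ 0.012948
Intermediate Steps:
F(J, U) = -3*U - 3*U² (F(J, U) = -3*(U*U + U) = -3*(U² + U) = -3*(U + U²) = -3*U - 3*U²)
x(X, Y) = 73
y(d, I) = (-92 + d)/(I + d) (y(d, I) = (d - 92)/(I + d) = (-92 + d)/(I + d))
1/(x(1/(-97 - 65), 3) + y(F(-9, -6), 47)) = 1/(73 + (-92 - 3*(-6)*(1 - 6))/(47 - 3*(-6)*(1 - 6))) = 1/(73 + (-92 - 3*(-6)*(-5))/(47 - 3*(-6)*(-5))) = 1/(73 + (-92 - 90)/(47 - 90)) = 1/(73 - 182/(-43)) = 1/(73 - 1/43*(-182)) = 1/(73 + 182/43) = 1/(3321/43) = 43/3321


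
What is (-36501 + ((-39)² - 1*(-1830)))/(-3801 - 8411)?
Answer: 16575/6106 ≈ 2.7145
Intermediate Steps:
(-36501 + ((-39)² - 1*(-1830)))/(-3801 - 8411) = (-36501 + (1521 + 1830))/(-12212) = (-36501 + 3351)*(-1/12212) = -33150*(-1/12212) = 16575/6106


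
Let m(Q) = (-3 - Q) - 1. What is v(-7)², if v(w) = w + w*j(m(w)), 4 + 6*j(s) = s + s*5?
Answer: 4900/9 ≈ 544.44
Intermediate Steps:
m(Q) = -4 - Q
j(s) = -⅔ + s (j(s) = -⅔ + (s + s*5)/6 = -⅔ + (s + 5*s)/6 = -⅔ + (6*s)/6 = -⅔ + s)
v(w) = w + w*(-14/3 - w) (v(w) = w + w*(-⅔ + (-4 - w)) = w + w*(-14/3 - w))
v(-7)² = (-⅓*(-7)*(11 + 3*(-7)))² = (-⅓*(-7)*(11 - 21))² = (-⅓*(-7)*(-10))² = (-70/3)² = 4900/9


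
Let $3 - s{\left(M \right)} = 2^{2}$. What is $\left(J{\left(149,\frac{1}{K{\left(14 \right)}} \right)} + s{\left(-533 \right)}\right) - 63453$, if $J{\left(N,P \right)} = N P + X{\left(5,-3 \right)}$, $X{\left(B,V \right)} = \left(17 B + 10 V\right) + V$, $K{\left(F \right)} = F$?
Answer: $- \frac{887479}{14} \approx -63391.0$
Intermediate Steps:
$X{\left(B,V \right)} = 11 V + 17 B$ ($X{\left(B,V \right)} = \left(10 V + 17 B\right) + V = 11 V + 17 B$)
$J{\left(N,P \right)} = 52 + N P$ ($J{\left(N,P \right)} = N P + \left(11 \left(-3\right) + 17 \cdot 5\right) = N P + \left(-33 + 85\right) = N P + 52 = 52 + N P$)
$s{\left(M \right)} = -1$ ($s{\left(M \right)} = 3 - 2^{2} = 3 - 4 = -1$)
$\left(J{\left(149,\frac{1}{K{\left(14 \right)}} \right)} + s{\left(-533 \right)}\right) - 63453 = \left(\left(52 + \frac{149}{14}\right) - 1\right) - 63453 = \left(\frac{877}{14} - 1\right) - 63453 = \frac{863}{14} - 63453 = - \frac{887479}{14}$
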